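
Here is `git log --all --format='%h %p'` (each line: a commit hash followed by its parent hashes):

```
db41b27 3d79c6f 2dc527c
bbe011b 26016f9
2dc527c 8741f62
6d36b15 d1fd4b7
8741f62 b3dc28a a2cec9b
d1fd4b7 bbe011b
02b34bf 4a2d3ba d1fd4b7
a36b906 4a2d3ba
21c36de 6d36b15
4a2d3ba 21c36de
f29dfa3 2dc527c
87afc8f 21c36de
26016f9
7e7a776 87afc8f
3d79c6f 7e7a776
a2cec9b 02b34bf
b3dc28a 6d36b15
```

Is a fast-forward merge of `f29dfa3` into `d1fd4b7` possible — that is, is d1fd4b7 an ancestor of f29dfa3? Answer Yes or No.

A fast-forward from d1fd4b7 to f29dfa3 is possible iff d1fd4b7 is an ancestor of f29dfa3.
Ancestors of f29dfa3: {02b34bf, 21c36de, 26016f9, 2dc527c, 4a2d3ba, 6d36b15, 8741f62, a2cec9b, b3dc28a, bbe011b, d1fd4b7, f29dfa3}.
d1fd4b7 is among them, so fast-forward is possible.

Yes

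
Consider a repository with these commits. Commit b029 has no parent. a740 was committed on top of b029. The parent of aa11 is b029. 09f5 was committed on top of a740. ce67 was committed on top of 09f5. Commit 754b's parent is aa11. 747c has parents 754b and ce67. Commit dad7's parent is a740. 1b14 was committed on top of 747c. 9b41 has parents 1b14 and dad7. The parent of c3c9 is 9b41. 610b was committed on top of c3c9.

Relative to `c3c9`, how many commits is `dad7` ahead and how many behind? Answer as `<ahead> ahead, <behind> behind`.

0 ahead, 8 behind

Reachable from dad7: {a740, b029, dad7}.
Reachable from c3c9: {09f5, 1b14, 747c, 754b, 9b41, a740, aa11, b029, c3c9, ce67, dad7}.
Only in dad7's history (ahead): {} — 0.
Only in c3c9's history (behind): {09f5, 1b14, 747c, 754b, 9b41, aa11, c3c9, ce67} — 8.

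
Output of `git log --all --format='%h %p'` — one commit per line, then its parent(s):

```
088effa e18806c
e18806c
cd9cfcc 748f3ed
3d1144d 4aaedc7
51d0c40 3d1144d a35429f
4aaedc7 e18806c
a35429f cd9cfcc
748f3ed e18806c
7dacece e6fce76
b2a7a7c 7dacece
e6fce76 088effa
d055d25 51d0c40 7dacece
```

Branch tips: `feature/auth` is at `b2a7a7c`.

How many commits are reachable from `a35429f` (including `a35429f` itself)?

Walking parent pointers from a35429f: reachable set = {748f3ed, a35429f, cd9cfcc, e18806c}.
That is 4 commits.

4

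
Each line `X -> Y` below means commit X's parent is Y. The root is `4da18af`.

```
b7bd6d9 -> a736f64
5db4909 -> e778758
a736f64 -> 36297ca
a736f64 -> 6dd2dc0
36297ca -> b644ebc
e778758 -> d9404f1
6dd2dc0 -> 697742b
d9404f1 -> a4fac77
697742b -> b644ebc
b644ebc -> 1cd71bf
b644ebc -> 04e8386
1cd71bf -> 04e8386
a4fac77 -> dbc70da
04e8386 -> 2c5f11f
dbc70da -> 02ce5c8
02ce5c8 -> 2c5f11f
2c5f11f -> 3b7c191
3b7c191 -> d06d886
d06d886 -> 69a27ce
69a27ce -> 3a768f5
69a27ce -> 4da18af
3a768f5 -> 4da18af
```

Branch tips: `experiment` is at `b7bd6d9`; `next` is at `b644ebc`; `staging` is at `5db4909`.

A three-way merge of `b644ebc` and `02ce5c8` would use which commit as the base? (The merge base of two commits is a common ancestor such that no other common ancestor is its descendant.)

2c5f11f

Ancestors of b644ebc: {04e8386, 1cd71bf, 2c5f11f, 3a768f5, 3b7c191, 4da18af, 69a27ce, b644ebc, d06d886}.
Ancestors of 02ce5c8: {02ce5c8, 2c5f11f, 3a768f5, 3b7c191, 4da18af, 69a27ce, d06d886}.
Common ancestors: {2c5f11f, 3a768f5, 3b7c191, 4da18af, 69a27ce, d06d886}.
Among these, 2c5f11f is not an ancestor of any other common ancestor — it is the merge base.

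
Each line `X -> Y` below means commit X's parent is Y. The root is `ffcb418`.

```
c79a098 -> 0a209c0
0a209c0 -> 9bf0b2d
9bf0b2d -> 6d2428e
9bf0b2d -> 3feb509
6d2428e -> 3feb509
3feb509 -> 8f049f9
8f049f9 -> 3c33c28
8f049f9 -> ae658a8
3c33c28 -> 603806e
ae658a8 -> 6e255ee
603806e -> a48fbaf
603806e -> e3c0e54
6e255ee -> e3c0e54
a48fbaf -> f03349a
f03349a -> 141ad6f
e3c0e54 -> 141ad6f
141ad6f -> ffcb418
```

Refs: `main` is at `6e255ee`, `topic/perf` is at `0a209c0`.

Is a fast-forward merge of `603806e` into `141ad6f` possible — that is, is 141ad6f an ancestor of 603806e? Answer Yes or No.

Yes

A fast-forward from 141ad6f to 603806e is possible iff 141ad6f is an ancestor of 603806e.
Ancestors of 603806e: {141ad6f, 603806e, a48fbaf, e3c0e54, f03349a, ffcb418}.
141ad6f is among them, so fast-forward is possible.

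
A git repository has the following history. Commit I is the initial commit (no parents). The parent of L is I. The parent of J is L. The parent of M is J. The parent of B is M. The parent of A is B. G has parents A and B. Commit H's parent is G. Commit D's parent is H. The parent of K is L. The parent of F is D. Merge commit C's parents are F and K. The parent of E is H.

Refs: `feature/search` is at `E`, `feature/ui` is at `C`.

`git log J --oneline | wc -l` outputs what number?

3

Walking parent pointers from J: reachable set = {I, J, L}.
That is 3 commits.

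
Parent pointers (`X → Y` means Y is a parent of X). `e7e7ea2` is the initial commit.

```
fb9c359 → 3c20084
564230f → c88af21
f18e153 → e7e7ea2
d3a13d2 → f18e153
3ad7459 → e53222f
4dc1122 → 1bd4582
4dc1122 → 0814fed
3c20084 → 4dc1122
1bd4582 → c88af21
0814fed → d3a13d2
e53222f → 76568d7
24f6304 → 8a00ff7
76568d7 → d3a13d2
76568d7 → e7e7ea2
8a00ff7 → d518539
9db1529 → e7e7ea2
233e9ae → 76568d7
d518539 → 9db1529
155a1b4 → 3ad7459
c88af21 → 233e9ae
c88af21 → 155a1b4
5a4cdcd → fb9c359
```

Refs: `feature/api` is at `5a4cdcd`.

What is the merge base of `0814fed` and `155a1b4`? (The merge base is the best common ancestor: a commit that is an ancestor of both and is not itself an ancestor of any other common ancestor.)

d3a13d2

Ancestors of 0814fed: {0814fed, d3a13d2, e7e7ea2, f18e153}.
Ancestors of 155a1b4: {155a1b4, 3ad7459, 76568d7, d3a13d2, e53222f, e7e7ea2, f18e153}.
Common ancestors: {d3a13d2, e7e7ea2, f18e153}.
Among these, d3a13d2 is not an ancestor of any other common ancestor — it is the merge base.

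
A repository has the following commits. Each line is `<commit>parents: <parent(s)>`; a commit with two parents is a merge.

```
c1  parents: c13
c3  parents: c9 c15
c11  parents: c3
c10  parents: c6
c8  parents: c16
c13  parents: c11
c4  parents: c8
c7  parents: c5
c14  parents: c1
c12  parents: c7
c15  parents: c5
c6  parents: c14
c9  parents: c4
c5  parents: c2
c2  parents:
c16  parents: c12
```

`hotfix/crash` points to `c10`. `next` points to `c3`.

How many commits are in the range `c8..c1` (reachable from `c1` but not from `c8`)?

7

Reachable from c1: {c1, c11, c12, c13, c15, c16, c2, c3, c4, c5, c7, c8, c9}.
Reachable from c8: {c12, c16, c2, c5, c7, c8}.
In c1's history but not c8's: {c1, c11, c13, c15, c3, c4, c9} — 7 commits.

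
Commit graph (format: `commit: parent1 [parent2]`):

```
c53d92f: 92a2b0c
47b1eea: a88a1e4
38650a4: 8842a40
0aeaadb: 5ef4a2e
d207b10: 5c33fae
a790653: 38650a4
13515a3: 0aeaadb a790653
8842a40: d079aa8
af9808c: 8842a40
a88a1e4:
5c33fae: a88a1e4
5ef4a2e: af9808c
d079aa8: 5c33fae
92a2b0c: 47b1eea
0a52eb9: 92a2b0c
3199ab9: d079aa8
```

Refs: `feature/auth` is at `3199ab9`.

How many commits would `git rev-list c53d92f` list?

Walking parent pointers from c53d92f: reachable set = {47b1eea, 92a2b0c, a88a1e4, c53d92f}.
That is 4 commits.

4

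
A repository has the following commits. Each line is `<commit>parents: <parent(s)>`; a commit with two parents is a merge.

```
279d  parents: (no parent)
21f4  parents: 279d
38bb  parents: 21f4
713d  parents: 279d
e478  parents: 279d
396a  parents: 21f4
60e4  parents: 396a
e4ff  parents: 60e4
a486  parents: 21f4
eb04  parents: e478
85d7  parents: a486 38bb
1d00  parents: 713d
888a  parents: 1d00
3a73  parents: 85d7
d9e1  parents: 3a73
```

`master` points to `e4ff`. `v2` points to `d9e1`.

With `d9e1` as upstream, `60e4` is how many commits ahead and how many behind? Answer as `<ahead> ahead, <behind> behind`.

Reachable from 60e4: {21f4, 279d, 396a, 60e4}.
Reachable from d9e1: {21f4, 279d, 38bb, 3a73, 85d7, a486, d9e1}.
Only in 60e4's history (ahead): {396a, 60e4} — 2.
Only in d9e1's history (behind): {38bb, 3a73, 85d7, a486, d9e1} — 5.

2 ahead, 5 behind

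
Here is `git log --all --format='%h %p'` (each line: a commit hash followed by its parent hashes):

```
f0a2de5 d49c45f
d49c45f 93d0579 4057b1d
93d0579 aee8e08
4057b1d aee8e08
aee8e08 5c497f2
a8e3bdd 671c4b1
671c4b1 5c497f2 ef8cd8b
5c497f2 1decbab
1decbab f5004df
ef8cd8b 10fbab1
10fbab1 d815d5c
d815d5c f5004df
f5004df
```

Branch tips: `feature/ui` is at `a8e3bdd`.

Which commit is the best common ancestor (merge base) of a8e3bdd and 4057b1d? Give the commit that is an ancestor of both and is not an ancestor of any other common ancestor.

5c497f2

Ancestors of a8e3bdd: {10fbab1, 1decbab, 5c497f2, 671c4b1, a8e3bdd, d815d5c, ef8cd8b, f5004df}.
Ancestors of 4057b1d: {1decbab, 4057b1d, 5c497f2, aee8e08, f5004df}.
Common ancestors: {1decbab, 5c497f2, f5004df}.
Among these, 5c497f2 is not an ancestor of any other common ancestor — it is the merge base.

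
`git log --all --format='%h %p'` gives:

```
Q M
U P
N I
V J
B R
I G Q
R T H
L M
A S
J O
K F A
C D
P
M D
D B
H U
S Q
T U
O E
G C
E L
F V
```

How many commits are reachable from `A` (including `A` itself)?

11

Walking parent pointers from A: reachable set = {A, B, D, H, M, P, Q, R, S, T, U}.
That is 11 commits.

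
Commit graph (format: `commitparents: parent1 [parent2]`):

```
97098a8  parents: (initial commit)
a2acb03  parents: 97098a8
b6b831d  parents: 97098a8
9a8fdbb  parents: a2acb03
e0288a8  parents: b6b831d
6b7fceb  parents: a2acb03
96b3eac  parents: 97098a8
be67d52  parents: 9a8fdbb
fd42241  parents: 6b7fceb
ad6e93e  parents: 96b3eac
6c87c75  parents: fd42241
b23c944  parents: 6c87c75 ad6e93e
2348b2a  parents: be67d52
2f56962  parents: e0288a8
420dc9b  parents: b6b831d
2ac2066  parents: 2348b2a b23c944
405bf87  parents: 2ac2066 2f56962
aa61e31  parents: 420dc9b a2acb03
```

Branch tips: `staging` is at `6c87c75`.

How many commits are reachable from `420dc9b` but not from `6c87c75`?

2

Reachable from 420dc9b: {420dc9b, 97098a8, b6b831d}.
Reachable from 6c87c75: {6b7fceb, 6c87c75, 97098a8, a2acb03, fd42241}.
In 420dc9b's history but not 6c87c75's: {420dc9b, b6b831d} — 2 commits.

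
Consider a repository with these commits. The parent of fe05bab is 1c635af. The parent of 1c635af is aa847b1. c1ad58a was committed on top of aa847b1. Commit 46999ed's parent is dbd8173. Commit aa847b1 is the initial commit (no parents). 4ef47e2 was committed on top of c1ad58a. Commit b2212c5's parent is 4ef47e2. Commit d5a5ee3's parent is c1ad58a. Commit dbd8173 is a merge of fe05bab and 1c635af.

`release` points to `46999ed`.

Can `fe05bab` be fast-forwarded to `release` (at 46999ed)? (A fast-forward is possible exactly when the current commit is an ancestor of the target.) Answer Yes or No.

A fast-forward from fe05bab to 46999ed is possible iff fe05bab is an ancestor of 46999ed.
Ancestors of 46999ed: {1c635af, 46999ed, aa847b1, dbd8173, fe05bab}.
fe05bab is among them, so fast-forward is possible.

Yes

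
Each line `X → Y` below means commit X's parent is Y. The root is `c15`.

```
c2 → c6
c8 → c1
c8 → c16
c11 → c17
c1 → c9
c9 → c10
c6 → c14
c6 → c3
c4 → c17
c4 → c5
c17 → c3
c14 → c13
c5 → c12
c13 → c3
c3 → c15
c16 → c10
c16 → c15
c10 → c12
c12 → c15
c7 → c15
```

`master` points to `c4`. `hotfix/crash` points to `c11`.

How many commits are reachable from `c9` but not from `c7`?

Reachable from c9: {c10, c12, c15, c9}.
Reachable from c7: {c15, c7}.
In c9's history but not c7's: {c10, c12, c9} — 3 commits.

3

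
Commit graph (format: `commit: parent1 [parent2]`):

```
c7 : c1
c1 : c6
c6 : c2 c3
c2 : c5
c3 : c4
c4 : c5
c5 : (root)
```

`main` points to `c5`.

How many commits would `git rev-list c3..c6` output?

Reachable from c6: {c2, c3, c4, c5, c6}.
Reachable from c3: {c3, c4, c5}.
In c6's history but not c3's: {c2, c6} — 2 commits.

2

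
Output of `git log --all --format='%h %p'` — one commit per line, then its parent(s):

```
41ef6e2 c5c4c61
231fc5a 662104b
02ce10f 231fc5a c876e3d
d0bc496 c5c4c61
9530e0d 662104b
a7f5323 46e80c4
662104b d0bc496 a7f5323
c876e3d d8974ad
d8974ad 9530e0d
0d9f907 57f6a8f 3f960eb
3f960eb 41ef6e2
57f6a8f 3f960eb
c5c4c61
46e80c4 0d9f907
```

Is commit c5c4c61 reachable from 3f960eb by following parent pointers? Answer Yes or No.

Yes

Ancestors of 3f960eb (commits reachable by following parents): {3f960eb, 41ef6e2, c5c4c61}.
c5c4c61 is in that set, so it is an ancestor of 3f960eb.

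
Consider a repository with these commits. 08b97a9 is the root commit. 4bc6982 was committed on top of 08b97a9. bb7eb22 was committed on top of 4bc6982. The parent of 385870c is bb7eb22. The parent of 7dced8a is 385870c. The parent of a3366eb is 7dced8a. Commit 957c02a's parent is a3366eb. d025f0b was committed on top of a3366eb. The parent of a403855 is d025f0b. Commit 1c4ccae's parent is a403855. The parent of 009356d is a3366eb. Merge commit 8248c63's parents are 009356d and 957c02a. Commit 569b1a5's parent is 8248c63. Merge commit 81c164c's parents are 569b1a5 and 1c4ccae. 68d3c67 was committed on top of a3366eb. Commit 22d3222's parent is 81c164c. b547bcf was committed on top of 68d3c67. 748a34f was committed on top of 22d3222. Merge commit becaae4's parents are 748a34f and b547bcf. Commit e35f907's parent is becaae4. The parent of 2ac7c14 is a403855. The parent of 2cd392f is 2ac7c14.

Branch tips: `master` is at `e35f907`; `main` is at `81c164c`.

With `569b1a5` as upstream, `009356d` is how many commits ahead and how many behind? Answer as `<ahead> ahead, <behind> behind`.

0 ahead, 3 behind

Reachable from 009356d: {009356d, 08b97a9, 385870c, 4bc6982, 7dced8a, a3366eb, bb7eb22}.
Reachable from 569b1a5: {009356d, 08b97a9, 385870c, 4bc6982, 569b1a5, 7dced8a, 8248c63, 957c02a, a3366eb, bb7eb22}.
Only in 009356d's history (ahead): {} — 0.
Only in 569b1a5's history (behind): {569b1a5, 8248c63, 957c02a} — 3.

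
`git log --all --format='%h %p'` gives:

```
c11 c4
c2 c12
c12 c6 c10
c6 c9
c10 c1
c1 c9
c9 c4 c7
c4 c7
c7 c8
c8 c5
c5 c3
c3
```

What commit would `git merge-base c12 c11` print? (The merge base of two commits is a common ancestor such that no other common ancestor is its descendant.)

Ancestors of c12: {c1, c10, c12, c3, c4, c5, c6, c7, c8, c9}.
Ancestors of c11: {c11, c3, c4, c5, c7, c8}.
Common ancestors: {c3, c4, c5, c7, c8}.
Among these, c4 is not an ancestor of any other common ancestor — it is the merge base.

c4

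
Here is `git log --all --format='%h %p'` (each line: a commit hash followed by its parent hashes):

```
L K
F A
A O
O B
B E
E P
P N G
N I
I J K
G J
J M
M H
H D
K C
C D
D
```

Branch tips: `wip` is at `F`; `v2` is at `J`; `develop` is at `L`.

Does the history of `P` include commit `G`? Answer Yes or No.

Yes

Ancestors of P (commits reachable by following parents): {C, D, G, H, I, J, K, M, N, P}.
G is in that set, so it is an ancestor of P.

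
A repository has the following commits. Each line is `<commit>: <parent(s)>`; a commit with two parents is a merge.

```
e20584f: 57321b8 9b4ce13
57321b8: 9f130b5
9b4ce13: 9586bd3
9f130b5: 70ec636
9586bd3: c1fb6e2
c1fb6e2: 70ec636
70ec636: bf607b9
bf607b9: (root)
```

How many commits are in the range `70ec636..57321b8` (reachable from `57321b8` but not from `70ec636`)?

2

Reachable from 57321b8: {57321b8, 70ec636, 9f130b5, bf607b9}.
Reachable from 70ec636: {70ec636, bf607b9}.
In 57321b8's history but not 70ec636's: {57321b8, 9f130b5} — 2 commits.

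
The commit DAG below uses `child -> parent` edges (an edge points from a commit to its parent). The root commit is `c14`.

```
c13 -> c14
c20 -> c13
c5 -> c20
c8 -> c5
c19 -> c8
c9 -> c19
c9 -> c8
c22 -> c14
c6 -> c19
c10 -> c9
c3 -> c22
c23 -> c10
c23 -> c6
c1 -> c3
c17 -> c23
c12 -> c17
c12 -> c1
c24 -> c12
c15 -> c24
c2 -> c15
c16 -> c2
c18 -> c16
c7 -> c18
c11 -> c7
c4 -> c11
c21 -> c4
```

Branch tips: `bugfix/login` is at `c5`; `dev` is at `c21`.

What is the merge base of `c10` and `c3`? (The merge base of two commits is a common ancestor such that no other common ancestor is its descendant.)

Ancestors of c10: {c10, c13, c14, c19, c20, c5, c8, c9}.
Ancestors of c3: {c14, c22, c3}.
Common ancestors: {c14}.
The only common ancestor is c14, so it is the merge base.

c14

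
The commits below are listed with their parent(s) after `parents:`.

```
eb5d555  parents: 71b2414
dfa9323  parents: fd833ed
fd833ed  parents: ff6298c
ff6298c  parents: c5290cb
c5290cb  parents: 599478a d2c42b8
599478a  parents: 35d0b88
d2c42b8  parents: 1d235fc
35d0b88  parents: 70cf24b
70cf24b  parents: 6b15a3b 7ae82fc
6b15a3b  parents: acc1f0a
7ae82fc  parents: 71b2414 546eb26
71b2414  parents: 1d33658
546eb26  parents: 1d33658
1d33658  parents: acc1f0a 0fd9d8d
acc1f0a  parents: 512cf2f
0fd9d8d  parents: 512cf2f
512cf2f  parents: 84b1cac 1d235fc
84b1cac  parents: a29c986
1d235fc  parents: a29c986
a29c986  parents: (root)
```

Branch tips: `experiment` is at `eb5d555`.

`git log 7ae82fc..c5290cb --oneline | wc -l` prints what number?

6

Reachable from c5290cb: {0fd9d8d, 1d235fc, 1d33658, 35d0b88, 512cf2f, 546eb26, 599478a, 6b15a3b, 70cf24b, 71b2414, 7ae82fc, 84b1cac, a29c986, acc1f0a, c5290cb, d2c42b8}.
Reachable from 7ae82fc: {0fd9d8d, 1d235fc, 1d33658, 512cf2f, 546eb26, 71b2414, 7ae82fc, 84b1cac, a29c986, acc1f0a}.
In c5290cb's history but not 7ae82fc's: {35d0b88, 599478a, 6b15a3b, 70cf24b, c5290cb, d2c42b8} — 6 commits.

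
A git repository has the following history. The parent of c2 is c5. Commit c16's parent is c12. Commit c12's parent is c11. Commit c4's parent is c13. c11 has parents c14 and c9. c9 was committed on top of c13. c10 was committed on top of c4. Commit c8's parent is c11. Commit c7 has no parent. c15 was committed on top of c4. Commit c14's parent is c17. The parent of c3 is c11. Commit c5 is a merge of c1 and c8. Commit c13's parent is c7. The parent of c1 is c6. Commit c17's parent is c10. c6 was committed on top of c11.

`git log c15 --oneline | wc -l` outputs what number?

Walking parent pointers from c15: reachable set = {c13, c15, c4, c7}.
That is 4 commits.

4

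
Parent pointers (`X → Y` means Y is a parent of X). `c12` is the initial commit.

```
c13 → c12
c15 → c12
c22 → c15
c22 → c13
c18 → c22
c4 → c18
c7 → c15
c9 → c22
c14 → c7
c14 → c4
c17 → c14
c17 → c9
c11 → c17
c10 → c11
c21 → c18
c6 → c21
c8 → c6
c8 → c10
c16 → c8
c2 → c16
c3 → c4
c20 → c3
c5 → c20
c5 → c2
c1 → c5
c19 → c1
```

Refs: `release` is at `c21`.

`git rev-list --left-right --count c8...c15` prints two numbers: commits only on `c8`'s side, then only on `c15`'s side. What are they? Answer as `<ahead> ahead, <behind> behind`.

13 ahead, 0 behind

Reachable from c8: {c10, c11, c12, c13, c14, c15, c17, c18, c21, c22, c4, c6, c7, c8, c9}.
Reachable from c15: {c12, c15}.
Only in c8's history (ahead): {c10, c11, c13, c14, c17, c18, c21, c22, c4, c6, c7, c8, c9} — 13.
Only in c15's history (behind): {} — 0.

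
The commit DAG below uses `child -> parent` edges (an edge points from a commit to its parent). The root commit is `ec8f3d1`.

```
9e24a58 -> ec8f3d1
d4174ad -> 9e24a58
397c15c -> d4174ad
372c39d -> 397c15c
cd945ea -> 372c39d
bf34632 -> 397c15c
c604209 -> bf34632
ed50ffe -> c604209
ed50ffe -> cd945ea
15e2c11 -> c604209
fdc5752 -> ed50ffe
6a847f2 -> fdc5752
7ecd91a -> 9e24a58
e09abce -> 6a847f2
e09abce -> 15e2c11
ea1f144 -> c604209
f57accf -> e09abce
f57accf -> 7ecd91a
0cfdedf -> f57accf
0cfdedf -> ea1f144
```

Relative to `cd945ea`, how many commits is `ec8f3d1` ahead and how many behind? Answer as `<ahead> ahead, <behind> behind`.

Reachable from ec8f3d1: {ec8f3d1}.
Reachable from cd945ea: {372c39d, 397c15c, 9e24a58, cd945ea, d4174ad, ec8f3d1}.
Only in ec8f3d1's history (ahead): {} — 0.
Only in cd945ea's history (behind): {372c39d, 397c15c, 9e24a58, cd945ea, d4174ad} — 5.

0 ahead, 5 behind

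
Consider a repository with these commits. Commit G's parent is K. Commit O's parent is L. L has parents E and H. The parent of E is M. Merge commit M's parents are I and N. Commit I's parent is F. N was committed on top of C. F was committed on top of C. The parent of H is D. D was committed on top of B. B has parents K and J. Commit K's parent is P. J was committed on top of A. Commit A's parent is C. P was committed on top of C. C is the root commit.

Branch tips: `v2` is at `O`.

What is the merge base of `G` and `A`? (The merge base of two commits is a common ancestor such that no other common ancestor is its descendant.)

C

Ancestors of G: {C, G, K, P}.
Ancestors of A: {A, C}.
Common ancestors: {C}.
The only common ancestor is C, so it is the merge base.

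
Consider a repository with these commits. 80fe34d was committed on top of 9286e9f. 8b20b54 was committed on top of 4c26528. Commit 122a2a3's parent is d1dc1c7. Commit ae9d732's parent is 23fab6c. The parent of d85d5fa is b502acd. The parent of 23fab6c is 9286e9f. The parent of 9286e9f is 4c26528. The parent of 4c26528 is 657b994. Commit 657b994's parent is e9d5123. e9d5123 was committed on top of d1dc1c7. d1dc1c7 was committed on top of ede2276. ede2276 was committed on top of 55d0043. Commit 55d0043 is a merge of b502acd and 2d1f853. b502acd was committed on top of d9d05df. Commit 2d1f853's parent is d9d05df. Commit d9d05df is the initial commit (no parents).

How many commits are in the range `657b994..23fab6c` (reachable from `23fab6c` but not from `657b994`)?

3

Reachable from 23fab6c: {23fab6c, 2d1f853, 4c26528, 55d0043, 657b994, 9286e9f, b502acd, d1dc1c7, d9d05df, e9d5123, ede2276}.
Reachable from 657b994: {2d1f853, 55d0043, 657b994, b502acd, d1dc1c7, d9d05df, e9d5123, ede2276}.
In 23fab6c's history but not 657b994's: {23fab6c, 4c26528, 9286e9f} — 3 commits.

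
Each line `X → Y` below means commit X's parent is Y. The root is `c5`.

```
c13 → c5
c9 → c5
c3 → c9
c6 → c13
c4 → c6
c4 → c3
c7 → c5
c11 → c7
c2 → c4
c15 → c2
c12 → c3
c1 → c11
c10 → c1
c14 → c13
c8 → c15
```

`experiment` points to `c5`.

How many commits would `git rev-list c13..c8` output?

7

Reachable from c8: {c13, c15, c2, c3, c4, c5, c6, c8, c9}.
Reachable from c13: {c13, c5}.
In c8's history but not c13's: {c15, c2, c3, c4, c6, c8, c9} — 7 commits.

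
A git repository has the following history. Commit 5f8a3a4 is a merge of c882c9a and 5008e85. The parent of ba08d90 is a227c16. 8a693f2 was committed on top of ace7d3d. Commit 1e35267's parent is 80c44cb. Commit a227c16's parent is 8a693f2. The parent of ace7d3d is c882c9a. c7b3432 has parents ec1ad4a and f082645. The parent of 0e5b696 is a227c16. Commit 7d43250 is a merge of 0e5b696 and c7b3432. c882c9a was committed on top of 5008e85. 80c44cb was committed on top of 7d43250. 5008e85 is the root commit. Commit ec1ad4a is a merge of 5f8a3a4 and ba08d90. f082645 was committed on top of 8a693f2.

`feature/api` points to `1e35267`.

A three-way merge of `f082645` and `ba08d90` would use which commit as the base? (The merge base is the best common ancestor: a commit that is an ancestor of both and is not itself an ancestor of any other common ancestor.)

8a693f2

Ancestors of f082645: {5008e85, 8a693f2, ace7d3d, c882c9a, f082645}.
Ancestors of ba08d90: {5008e85, 8a693f2, a227c16, ace7d3d, ba08d90, c882c9a}.
Common ancestors: {5008e85, 8a693f2, ace7d3d, c882c9a}.
Among these, 8a693f2 is not an ancestor of any other common ancestor — it is the merge base.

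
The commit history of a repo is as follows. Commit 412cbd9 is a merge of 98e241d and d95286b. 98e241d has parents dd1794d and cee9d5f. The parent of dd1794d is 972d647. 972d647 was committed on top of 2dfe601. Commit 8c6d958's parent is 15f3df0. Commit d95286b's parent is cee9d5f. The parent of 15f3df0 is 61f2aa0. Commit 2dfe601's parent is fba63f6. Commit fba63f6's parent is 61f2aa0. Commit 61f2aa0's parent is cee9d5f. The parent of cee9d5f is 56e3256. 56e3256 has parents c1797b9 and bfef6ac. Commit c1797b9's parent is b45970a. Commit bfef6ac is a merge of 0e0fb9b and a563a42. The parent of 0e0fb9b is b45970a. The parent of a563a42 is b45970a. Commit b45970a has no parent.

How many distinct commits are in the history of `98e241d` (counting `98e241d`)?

13

Walking parent pointers from 98e241d: reachable set = {0e0fb9b, 2dfe601, 56e3256, 61f2aa0, 972d647, 98e241d, a563a42, b45970a, bfef6ac, c1797b9, cee9d5f, dd1794d, fba63f6}.
That is 13 commits.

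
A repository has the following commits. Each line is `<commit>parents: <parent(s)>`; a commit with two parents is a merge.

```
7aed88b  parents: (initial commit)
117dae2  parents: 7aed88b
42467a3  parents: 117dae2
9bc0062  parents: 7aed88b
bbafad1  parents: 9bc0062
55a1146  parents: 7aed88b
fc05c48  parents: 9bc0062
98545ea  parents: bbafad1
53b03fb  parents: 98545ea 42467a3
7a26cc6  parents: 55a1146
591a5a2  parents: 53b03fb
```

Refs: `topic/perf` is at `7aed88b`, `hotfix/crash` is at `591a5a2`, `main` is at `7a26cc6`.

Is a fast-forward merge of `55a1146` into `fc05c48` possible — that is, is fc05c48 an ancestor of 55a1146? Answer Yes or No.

No

A fast-forward from fc05c48 to 55a1146 is possible iff fc05c48 is an ancestor of 55a1146.
Ancestors of 55a1146: {55a1146, 7aed88b}.
fc05c48 is not among them, so fast-forward is not possible.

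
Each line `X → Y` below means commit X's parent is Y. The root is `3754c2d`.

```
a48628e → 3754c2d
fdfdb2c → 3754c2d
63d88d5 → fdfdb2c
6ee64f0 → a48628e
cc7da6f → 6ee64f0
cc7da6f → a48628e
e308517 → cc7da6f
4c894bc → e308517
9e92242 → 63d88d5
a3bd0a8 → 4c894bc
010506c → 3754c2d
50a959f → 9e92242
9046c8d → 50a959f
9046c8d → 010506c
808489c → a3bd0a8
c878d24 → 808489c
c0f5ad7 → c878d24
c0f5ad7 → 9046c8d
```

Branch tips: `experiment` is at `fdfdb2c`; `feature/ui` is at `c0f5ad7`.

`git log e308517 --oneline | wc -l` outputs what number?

5

Walking parent pointers from e308517: reachable set = {3754c2d, 6ee64f0, a48628e, cc7da6f, e308517}.
That is 5 commits.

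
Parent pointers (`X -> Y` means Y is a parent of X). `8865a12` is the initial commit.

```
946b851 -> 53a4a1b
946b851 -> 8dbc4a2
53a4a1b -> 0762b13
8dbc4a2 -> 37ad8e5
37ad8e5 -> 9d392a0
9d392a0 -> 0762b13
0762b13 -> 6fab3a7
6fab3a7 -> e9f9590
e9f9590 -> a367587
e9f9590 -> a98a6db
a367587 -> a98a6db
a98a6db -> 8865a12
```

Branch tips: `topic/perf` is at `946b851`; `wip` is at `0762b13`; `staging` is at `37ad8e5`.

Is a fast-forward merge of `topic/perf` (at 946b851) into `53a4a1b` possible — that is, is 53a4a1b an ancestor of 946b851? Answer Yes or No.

A fast-forward from 53a4a1b to 946b851 is possible iff 53a4a1b is an ancestor of 946b851.
Ancestors of 946b851: {0762b13, 37ad8e5, 53a4a1b, 6fab3a7, 8865a12, 8dbc4a2, 946b851, 9d392a0, a367587, a98a6db, e9f9590}.
53a4a1b is among them, so fast-forward is possible.

Yes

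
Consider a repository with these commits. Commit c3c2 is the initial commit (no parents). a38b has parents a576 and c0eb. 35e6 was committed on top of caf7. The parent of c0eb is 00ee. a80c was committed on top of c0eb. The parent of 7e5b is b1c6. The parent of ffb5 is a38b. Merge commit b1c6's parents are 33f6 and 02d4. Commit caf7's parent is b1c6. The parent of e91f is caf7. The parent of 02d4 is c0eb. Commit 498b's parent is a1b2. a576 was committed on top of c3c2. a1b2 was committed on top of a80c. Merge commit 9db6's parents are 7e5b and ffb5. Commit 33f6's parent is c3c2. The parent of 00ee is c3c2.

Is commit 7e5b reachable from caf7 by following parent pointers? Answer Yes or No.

No

Ancestors of caf7: {00ee, 02d4, 33f6, b1c6, c0eb, c3c2, caf7}.
7e5b is not in that set, so it is not an ancestor of caf7.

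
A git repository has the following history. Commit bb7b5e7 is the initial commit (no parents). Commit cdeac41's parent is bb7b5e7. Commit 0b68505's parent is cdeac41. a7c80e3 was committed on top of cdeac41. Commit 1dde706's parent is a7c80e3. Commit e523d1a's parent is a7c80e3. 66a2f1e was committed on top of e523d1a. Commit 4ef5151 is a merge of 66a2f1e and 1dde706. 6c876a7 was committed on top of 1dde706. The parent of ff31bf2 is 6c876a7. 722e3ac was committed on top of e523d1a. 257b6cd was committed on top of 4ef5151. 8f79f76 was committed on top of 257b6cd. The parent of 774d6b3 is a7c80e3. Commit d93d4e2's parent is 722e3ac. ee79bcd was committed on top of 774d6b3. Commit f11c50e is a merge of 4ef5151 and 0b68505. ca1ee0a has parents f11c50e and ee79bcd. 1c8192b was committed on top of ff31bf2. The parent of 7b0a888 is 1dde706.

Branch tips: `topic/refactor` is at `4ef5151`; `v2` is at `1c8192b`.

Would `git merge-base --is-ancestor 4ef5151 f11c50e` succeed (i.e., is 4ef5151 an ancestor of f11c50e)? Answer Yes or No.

Yes

Ancestors of f11c50e (commits reachable by following parents): {0b68505, 1dde706, 4ef5151, 66a2f1e, a7c80e3, bb7b5e7, cdeac41, e523d1a, f11c50e}.
4ef5151 is in that set, so it is an ancestor of f11c50e.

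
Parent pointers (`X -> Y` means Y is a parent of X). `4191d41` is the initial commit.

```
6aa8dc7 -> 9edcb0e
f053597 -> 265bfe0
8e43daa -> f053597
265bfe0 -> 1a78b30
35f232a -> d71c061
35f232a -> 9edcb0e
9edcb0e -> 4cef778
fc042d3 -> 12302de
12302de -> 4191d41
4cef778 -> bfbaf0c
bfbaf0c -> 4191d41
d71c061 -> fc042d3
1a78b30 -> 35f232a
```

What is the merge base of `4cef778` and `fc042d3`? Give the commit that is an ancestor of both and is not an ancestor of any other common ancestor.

Ancestors of 4cef778: {4191d41, 4cef778, bfbaf0c}.
Ancestors of fc042d3: {12302de, 4191d41, fc042d3}.
Common ancestors: {4191d41}.
The only common ancestor is 4191d41, so it is the merge base.

4191d41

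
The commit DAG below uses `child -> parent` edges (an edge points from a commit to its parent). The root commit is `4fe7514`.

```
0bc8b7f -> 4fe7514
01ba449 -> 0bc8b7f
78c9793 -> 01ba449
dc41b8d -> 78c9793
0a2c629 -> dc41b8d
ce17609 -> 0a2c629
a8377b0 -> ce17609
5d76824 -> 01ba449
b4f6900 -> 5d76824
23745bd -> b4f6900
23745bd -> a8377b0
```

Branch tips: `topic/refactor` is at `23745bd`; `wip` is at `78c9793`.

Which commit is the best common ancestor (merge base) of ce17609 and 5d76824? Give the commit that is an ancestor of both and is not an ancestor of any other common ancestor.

Ancestors of ce17609: {01ba449, 0a2c629, 0bc8b7f, 4fe7514, 78c9793, ce17609, dc41b8d}.
Ancestors of 5d76824: {01ba449, 0bc8b7f, 4fe7514, 5d76824}.
Common ancestors: {01ba449, 0bc8b7f, 4fe7514}.
Among these, 01ba449 is not an ancestor of any other common ancestor — it is the merge base.

01ba449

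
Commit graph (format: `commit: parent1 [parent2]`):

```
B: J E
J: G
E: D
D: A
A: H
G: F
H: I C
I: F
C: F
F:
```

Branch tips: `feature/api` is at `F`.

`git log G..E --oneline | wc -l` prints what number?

6

Reachable from E: {A, C, D, E, F, H, I}.
Reachable from G: {F, G}.
In E's history but not G's: {A, C, D, E, H, I} — 6 commits.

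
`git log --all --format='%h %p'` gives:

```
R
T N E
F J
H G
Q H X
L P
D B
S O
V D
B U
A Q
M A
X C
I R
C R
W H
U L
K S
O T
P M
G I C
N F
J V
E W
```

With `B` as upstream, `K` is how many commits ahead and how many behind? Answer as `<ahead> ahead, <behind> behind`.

Reachable from K: {A, B, C, D, E, F, G, H, I, J, K, L, M, N, O, P, Q, R, S, T, U, V, W, X}.
Reachable from B: {A, B, C, G, H, I, L, M, P, Q, R, U, X}.
Only in K's history (ahead): {D, E, F, J, K, N, O, S, T, V, W} — 11.
Only in B's history (behind): {} — 0.

11 ahead, 0 behind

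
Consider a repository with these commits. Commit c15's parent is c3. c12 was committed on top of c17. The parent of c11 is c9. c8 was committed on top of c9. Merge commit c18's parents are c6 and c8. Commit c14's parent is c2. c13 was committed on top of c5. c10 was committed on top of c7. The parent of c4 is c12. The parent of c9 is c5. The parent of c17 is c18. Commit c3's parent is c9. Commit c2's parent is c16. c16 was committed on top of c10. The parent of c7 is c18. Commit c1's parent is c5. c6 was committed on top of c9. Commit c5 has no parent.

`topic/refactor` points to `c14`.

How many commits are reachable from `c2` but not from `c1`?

Reachable from c2: {c10, c16, c18, c2, c5, c6, c7, c8, c9}.
Reachable from c1: {c1, c5}.
In c2's history but not c1's: {c10, c16, c18, c2, c6, c7, c8, c9} — 8 commits.

8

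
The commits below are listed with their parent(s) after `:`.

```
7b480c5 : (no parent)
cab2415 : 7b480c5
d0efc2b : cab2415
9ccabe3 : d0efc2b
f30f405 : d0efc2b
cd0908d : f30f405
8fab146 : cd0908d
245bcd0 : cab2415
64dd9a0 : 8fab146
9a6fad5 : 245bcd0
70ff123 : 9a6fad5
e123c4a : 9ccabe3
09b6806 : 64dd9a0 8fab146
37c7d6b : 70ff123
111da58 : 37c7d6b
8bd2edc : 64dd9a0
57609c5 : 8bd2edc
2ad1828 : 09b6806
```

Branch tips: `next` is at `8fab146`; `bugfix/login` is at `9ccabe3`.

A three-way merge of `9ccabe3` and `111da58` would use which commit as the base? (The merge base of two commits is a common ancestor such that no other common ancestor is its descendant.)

Ancestors of 9ccabe3: {7b480c5, 9ccabe3, cab2415, d0efc2b}.
Ancestors of 111da58: {111da58, 245bcd0, 37c7d6b, 70ff123, 7b480c5, 9a6fad5, cab2415}.
Common ancestors: {7b480c5, cab2415}.
Among these, cab2415 is not an ancestor of any other common ancestor — it is the merge base.

cab2415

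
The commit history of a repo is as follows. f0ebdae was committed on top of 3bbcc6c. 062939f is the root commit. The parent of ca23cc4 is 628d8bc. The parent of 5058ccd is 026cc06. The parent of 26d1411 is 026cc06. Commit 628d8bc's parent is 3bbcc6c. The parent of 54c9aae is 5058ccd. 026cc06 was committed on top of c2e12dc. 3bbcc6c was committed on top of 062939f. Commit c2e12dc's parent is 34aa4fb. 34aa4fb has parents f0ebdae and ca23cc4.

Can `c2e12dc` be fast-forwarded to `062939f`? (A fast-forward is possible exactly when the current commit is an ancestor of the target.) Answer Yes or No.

A fast-forward from c2e12dc to 062939f is possible iff c2e12dc is an ancestor of 062939f.
Ancestors of 062939f: {062939f}.
c2e12dc is not among them, so fast-forward is not possible.

No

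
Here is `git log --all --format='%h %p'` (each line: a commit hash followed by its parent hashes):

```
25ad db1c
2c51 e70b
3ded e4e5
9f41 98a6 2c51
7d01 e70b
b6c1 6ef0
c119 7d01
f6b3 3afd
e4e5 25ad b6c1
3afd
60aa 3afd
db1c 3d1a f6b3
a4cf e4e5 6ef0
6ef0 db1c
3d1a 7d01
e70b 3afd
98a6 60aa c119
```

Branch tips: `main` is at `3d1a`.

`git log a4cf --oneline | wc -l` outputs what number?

11

Walking parent pointers from a4cf: reachable set = {25ad, 3afd, 3d1a, 6ef0, 7d01, a4cf, b6c1, db1c, e4e5, e70b, f6b3}.
That is 11 commits.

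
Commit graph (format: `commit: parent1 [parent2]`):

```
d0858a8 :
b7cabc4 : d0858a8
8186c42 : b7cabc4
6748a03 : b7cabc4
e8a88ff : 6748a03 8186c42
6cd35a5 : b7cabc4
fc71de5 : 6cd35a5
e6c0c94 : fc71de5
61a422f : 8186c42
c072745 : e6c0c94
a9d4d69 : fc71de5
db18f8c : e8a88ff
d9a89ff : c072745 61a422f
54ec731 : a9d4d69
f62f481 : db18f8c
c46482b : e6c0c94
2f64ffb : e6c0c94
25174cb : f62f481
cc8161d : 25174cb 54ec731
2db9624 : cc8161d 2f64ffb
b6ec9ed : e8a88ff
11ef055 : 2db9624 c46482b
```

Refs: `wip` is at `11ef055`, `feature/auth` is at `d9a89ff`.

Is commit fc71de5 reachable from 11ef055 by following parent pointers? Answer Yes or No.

Ancestors of 11ef055 (commits reachable by following parents): {11ef055, 25174cb, 2db9624, 2f64ffb, 54ec731, 6748a03, 6cd35a5, 8186c42, a9d4d69, b7cabc4, c46482b, cc8161d, d0858a8, db18f8c, e6c0c94, e8a88ff, f62f481, fc71de5}.
fc71de5 is in that set, so it is an ancestor of 11ef055.

Yes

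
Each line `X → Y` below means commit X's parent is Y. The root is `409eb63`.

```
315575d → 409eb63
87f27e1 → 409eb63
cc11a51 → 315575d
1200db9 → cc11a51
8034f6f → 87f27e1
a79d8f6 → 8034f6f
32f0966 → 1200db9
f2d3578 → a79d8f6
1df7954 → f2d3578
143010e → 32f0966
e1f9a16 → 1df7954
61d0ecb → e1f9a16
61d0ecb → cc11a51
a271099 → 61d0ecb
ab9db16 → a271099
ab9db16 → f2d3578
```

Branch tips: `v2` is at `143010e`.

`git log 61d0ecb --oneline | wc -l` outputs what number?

Walking parent pointers from 61d0ecb: reachable set = {1df7954, 315575d, 409eb63, 61d0ecb, 8034f6f, 87f27e1, a79d8f6, cc11a51, e1f9a16, f2d3578}.
That is 10 commits.

10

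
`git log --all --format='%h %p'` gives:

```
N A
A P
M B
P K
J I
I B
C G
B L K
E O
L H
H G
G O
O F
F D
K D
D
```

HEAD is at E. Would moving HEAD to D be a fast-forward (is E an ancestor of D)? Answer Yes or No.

A fast-forward from E to D is possible iff E is an ancestor of D.
Ancestors of D: {D}.
E is not among them, so fast-forward is not possible.

No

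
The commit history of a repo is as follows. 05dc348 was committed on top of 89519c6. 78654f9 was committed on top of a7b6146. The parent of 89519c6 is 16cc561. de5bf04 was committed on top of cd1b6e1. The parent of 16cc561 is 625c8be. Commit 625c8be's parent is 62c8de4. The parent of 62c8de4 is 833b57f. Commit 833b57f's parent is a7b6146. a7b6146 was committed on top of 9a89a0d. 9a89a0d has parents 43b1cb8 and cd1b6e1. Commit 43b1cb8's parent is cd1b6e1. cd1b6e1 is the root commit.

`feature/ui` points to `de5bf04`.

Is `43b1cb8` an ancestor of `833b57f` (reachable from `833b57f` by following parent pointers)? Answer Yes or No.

Ancestors of 833b57f (commits reachable by following parents): {43b1cb8, 833b57f, 9a89a0d, a7b6146, cd1b6e1}.
43b1cb8 is in that set, so it is an ancestor of 833b57f.

Yes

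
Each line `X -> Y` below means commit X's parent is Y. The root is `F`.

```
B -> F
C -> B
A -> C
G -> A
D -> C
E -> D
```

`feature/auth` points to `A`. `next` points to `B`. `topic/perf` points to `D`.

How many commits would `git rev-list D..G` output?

Reachable from G: {A, B, C, F, G}.
Reachable from D: {B, C, D, F}.
In G's history but not D's: {A, G} — 2 commits.

2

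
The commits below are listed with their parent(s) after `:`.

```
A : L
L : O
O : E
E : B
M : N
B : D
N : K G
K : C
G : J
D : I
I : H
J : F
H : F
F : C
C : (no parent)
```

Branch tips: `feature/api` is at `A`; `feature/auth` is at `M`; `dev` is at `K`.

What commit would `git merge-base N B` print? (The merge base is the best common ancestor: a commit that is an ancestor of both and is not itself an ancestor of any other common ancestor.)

Ancestors of N: {C, F, G, J, K, N}.
Ancestors of B: {B, C, D, F, H, I}.
Common ancestors: {C, F}.
Among these, F is not an ancestor of any other common ancestor — it is the merge base.

F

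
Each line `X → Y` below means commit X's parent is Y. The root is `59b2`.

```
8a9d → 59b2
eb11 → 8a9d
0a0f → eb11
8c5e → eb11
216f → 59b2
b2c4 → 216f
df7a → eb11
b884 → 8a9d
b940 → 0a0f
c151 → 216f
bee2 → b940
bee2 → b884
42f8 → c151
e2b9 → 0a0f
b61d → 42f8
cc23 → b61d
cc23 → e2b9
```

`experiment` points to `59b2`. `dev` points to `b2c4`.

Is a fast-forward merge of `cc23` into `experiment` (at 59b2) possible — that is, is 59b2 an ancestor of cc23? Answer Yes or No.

A fast-forward from 59b2 to cc23 is possible iff 59b2 is an ancestor of cc23.
Ancestors of cc23: {0a0f, 216f, 42f8, 59b2, 8a9d, b61d, c151, cc23, e2b9, eb11}.
59b2 is among them, so fast-forward is possible.

Yes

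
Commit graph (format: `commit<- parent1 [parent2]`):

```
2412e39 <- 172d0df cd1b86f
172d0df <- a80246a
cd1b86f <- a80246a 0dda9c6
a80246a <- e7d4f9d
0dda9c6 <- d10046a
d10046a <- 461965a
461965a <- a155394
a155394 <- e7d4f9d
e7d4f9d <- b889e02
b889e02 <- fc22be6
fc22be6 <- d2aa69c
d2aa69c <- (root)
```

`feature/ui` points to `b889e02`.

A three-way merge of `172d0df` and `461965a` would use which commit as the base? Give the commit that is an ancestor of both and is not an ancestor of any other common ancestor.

Ancestors of 172d0df: {172d0df, a80246a, b889e02, d2aa69c, e7d4f9d, fc22be6}.
Ancestors of 461965a: {461965a, a155394, b889e02, d2aa69c, e7d4f9d, fc22be6}.
Common ancestors: {b889e02, d2aa69c, e7d4f9d, fc22be6}.
Among these, e7d4f9d is not an ancestor of any other common ancestor — it is the merge base.

e7d4f9d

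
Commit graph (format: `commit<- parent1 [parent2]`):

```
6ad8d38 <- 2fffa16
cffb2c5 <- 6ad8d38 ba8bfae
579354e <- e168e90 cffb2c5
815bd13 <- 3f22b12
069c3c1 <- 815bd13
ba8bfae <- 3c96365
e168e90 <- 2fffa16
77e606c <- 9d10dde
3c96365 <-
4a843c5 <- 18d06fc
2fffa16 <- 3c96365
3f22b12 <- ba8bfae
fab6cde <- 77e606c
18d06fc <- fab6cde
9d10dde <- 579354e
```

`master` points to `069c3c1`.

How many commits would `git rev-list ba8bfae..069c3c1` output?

Reachable from 069c3c1: {069c3c1, 3c96365, 3f22b12, 815bd13, ba8bfae}.
Reachable from ba8bfae: {3c96365, ba8bfae}.
In 069c3c1's history but not ba8bfae's: {069c3c1, 3f22b12, 815bd13} — 3 commits.

3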